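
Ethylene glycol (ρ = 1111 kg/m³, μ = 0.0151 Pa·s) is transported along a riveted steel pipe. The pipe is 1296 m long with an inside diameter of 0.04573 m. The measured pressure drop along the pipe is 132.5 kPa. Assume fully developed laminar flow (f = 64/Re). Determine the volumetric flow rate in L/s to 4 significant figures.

Q ≈ 0.7267 L/s

For laminar flow, f = 64/Re with Re = ρVD/μ, so Darcy-Weisbach reduces to ΔP = 32μLV/D². Solving for V: V = ΔP·D²/(32μL) = 1.325e+05·(0.04573)²/(32·0.0151·1296) = 0.4425 m/s.
Check: Re = ρVD/μ = 1111·0.4425·0.04573/0.0151 = 1489 < 2300, so the laminar assumption holds.
Q = V·A = 0.4425·(π/4·0.04573²) = 0.0007267 m³/s = 0.7267 L/s.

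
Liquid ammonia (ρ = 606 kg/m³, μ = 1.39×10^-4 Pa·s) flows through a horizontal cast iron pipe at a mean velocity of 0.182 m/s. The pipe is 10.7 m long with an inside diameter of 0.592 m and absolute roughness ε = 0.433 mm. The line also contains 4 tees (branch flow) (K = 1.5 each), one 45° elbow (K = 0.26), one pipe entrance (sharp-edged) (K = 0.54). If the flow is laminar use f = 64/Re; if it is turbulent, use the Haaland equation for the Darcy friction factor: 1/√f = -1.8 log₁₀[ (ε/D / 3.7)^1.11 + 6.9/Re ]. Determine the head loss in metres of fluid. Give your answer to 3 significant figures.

h_f ≈ 0.0121 m

Reynolds number Re = ρVD/μ = 606 · 0.182 · 0.592 / 0.000139 = 4.697e+05.
Re > 4000 → turbulent. Relative roughness ε/D = 0.000433/0.592 = 0.000731. Haaland: 1/√f = -1.8 log₁₀[(0.000731/3.7)^1.11 + 6.9/4.697e+05] = -1.8 log₁₀[7.74e-05 + 1.47e-05] = 7.265, so f = 0.01895.
Total minor-loss coefficient ΣK = 4·1.5 + 1·0.26 + 1·0.54 = 6.8.
ΔP = [f·L/D + ΣK]·(ρV²/2) = [0.01895·10.7/0.592 + 6.8]·(606·0.182²/2) = [0.3425 + 6.8]·10.04 = 71.69 Pa.
Head loss h_f = ΔP/(ρg) = 71.69/(606·9.81) = 0.0121 m.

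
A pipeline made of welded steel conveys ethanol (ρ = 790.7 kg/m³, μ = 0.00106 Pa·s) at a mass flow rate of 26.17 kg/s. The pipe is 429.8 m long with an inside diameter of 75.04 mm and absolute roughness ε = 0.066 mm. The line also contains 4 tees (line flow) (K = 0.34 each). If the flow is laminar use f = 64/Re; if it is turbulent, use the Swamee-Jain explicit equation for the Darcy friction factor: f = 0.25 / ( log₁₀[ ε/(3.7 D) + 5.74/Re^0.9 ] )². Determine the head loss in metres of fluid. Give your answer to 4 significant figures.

h_f ≈ 329.9 m

A = πD²/4 = π(0.07504)²/4 = 0.004423 m²; mean velocity V = ṁ/(ρA) = 26.17/(790.7 · 0.004423) = 7.484 m/s.
Reynolds number Re = ρVD/μ = 790.7 · 7.484 · 0.07504 / 0.00106 = 4.189e+05.
Re > 4000 → turbulent. Relative roughness ε/D = 6.6e-05/0.07504 = 0.00088. Swamee-Jain: f = 0.25/(log₁₀[0.00088/3.7 + 5.74/4.189e+05^0.9])² = 0.25/(log₁₀[0.000238 + 5e-05])² = 0.25/(-3.541)² = 0.01994.
Total minor-loss coefficient ΣK = 4·0.34 = 1.36.
ΔP = [f·L/D + ΣK]·(ρV²/2) = [0.01994·429.8/0.07504 + 1.36]·(790.7·7.484²/2) = [114.2 + 1.36]·2.214e+04 = 2.559e+06 Pa.
Head loss h_f = ΔP/(ρg) = 2.559e+06/(790.7·9.81) = 329.9 m.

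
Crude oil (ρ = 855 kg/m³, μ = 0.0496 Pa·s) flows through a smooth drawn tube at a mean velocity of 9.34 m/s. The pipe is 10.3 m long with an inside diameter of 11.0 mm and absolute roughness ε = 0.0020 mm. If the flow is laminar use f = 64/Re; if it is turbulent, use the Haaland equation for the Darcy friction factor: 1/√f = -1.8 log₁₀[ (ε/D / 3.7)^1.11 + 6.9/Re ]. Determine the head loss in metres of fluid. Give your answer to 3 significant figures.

Reynolds number Re = ρVD/μ = 855 · 9.34 · 0.011 / 0.0496 = 1771.
Re < 2300 → laminar flow, so f = 64/Re = 64/1771 = 0.03614 (the turbulent correlation is not needed).
Darcy-Weisbach: ΔP = f(L/D)(ρV²/2) = 0.03614·(10.3/0.011)·(855·9.34²/2) = 0.03614·936.4·3.729e+04 = 1.262e+06 Pa.
Head loss h_f = ΔP/(ρg) = 1.262e+06/(855·9.81) = 150 m.

h_f ≈ 150 m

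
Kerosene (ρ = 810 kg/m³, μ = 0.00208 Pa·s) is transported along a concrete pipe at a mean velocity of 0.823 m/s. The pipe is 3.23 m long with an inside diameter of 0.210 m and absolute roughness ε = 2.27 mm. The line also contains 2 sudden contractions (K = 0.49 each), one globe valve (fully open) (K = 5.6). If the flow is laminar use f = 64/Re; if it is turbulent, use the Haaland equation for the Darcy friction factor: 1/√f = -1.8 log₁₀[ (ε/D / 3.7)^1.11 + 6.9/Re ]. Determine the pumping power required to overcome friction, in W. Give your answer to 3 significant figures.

P ≈ 56.2 W

Reynolds number Re = ρVD/μ = 810 · 0.823 · 0.21 / 0.00208 = 6.73e+04.
Re > 4000 → turbulent. Relative roughness ε/D = 0.00227/0.21 = 0.0108. Haaland: 1/√f = -1.8 log₁₀[(0.0108/3.7)^1.11 + 6.9/6.73e+04] = -1.8 log₁₀[0.00154 + 0.000103] = 5.013, so f = 0.03979.
Total minor-loss coefficient ΣK = 2·0.49 + 1·5.6 = 6.58.
ΔP = [f·L/D + ΣK]·(ρV²/2) = [0.03979·3.23/0.21 + 6.58]·(810·0.823²/2) = [0.612 + 6.58]·274.3 = 1973 Pa.
Q = V·A = 0.823·0.03464 = 0.02851 m³/s.
Pumping power P = QΔP = 0.02851·1973 = 56.24 W = 56.2 W.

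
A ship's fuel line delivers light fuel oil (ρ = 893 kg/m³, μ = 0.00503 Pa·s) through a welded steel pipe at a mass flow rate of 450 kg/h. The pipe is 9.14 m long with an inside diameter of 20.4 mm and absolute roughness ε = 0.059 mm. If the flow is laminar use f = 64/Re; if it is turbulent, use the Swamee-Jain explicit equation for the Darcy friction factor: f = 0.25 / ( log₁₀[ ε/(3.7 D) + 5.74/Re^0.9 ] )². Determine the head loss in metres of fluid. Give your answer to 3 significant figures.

ṁ = 450 kg/h = 450/3600 = 0.125 kg/s.
A = πD²/4 = π(0.0204)²/4 = 0.0003269 m²; mean velocity V = ṁ/(ρA) = 0.125/(893 · 0.0003269) = 0.4283 m/s.
Reynolds number Re = ρVD/μ = 893 · 0.4283 · 0.0204 / 0.00503 = 1551.
Re < 2300 → laminar flow, so f = 64/Re = 64/1551 = 0.04126 (the turbulent correlation is not needed).
Darcy-Weisbach: ΔP = f(L/D)(ρV²/2) = 0.04126·(9.14/0.0204)·(893·0.4283²/2) = 0.04126·448·81.89 = 1514 Pa.
Head loss h_f = ΔP/(ρg) = 1514/(893·9.81) = 0.173 m.

h_f ≈ 0.173 m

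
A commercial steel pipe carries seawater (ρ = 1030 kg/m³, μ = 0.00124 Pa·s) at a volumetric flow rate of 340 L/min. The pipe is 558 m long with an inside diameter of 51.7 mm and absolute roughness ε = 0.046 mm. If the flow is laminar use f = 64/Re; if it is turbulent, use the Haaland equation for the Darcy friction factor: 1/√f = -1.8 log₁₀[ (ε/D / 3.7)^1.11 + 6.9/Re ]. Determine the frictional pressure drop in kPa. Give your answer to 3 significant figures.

ΔP ≈ 862 kPa

Q = 340 L/min = 340/60000 = 0.005667 m³/s.
Cross-sectional area A = πD²/4 = π(0.0517)²/4 = 0.002099 m²; mean velocity V = Q/A = 0.005667/0.002099 = 2.699 m/s.
Reynolds number Re = ρVD/μ = 1030 · 2.699 · 0.0517 / 0.00124 = 1.159e+05.
Re > 4000 → turbulent. Relative roughness ε/D = 4.6e-05/0.0517 = 0.00089. Haaland: 1/√f = -1.8 log₁₀[(0.00089/3.7)^1.11 + 6.9/1.159e+05] = -1.8 log₁₀[9.62e-05 + 5.95e-05] = 6.854, so f = 0.02129.
Darcy-Weisbach: ΔP = f(L/D)(ρV²/2) = 0.02129·(558/0.0517)·(1030·2.699²/2) = 0.02129·1.079e+04·3752 = 8.621e+05 Pa.
ΔP = 8.621e+05 Pa = 862 kPa.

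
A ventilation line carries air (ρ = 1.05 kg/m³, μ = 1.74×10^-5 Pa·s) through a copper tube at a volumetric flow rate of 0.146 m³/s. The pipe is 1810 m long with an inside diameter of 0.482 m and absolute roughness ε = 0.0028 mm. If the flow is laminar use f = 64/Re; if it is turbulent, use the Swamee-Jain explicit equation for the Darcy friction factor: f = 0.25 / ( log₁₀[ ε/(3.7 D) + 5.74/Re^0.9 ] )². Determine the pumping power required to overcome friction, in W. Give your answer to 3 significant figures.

Cross-sectional area A = πD²/4 = π(0.482)²/4 = 0.1825 m²; mean velocity V = Q/A = 0.146/0.1825 = 0.8001 m/s.
Reynolds number Re = ρVD/μ = 1.05 · 0.8001 · 0.482 / 1.74e-05 = 2.327e+04.
Re > 4000 → turbulent. Relative roughness ε/D = 2.8e-06/0.482 = 5.81e-06. Swamee-Jain: f = 0.25/(log₁₀[5.81e-06/3.7 + 5.74/2.327e+04^0.9])² = 0.25/(log₁₀[1.57e-06 + 0.000674])² = 0.25/(-3.17)² = 0.02487.
Darcy-Weisbach: ΔP = f(L/D)(ρV²/2) = 0.02487·(1810/0.482)·(1.05·0.8001²/2) = 0.02487·3755·0.3361 = 31.4 Pa.
Pumping power P = QΔP = 0.146·31.4 = 4.584 W = 4.58 W.

P ≈ 4.58 W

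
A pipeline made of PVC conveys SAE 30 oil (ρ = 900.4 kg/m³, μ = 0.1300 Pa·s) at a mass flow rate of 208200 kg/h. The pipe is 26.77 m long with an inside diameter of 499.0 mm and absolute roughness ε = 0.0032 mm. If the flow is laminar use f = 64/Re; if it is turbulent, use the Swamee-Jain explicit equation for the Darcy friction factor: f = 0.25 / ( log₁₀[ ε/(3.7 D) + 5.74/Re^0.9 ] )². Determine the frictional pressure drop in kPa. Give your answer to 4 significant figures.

ΔP ≈ 0.1469 kPa

ṁ = 208200 kg/h = 208200/3600 = 57.83 kg/s.
A = πD²/4 = π(0.499)²/4 = 0.1956 m²; mean velocity V = ṁ/(ρA) = 57.83/(900.4 · 0.1956) = 0.3284 m/s.
Reynolds number Re = ρVD/μ = 900.4 · 0.3284 · 0.499 / 0.13 = 1135.
Re < 2300 → laminar flow, so f = 64/Re = 64/1135 = 0.05638 (the turbulent correlation is not needed).
Darcy-Weisbach: ΔP = f(L/D)(ρV²/2) = 0.05638·(26.77/0.499)·(900.4·0.3284²/2) = 0.05638·53.65·48.56 = 146.9 Pa.
ΔP = 146.9 Pa = 0.1469 kPa.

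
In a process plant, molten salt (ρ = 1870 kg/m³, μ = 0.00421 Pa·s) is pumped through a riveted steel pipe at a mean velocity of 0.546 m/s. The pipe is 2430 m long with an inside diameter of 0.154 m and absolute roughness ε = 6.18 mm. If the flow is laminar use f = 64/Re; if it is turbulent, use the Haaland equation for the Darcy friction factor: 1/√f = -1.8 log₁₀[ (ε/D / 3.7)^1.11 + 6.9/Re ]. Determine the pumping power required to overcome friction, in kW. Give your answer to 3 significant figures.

Reynolds number Re = ρVD/μ = 1870 · 0.546 · 0.154 / 0.00421 = 3.735e+04.
Re > 4000 → turbulent. Relative roughness ε/D = 0.00618/0.154 = 0.0401. Haaland: 1/√f = -1.8 log₁₀[(0.0401/3.7)^1.11 + 6.9/3.735e+04] = -1.8 log₁₀[0.00659 + 0.000185] = 3.904, so f = 0.06561.
Darcy-Weisbach: ΔP = f(L/D)(ρV²/2) = 0.06561·(2430/0.154)·(1870·0.546²/2) = 0.06561·1.578e+04·278.7 = 2.886e+05 Pa.
Q = V·A = 0.546·0.01863 = 0.01017 m³/s.
Pumping power P = QΔP = 0.01017·2.886e+05 = 2935 W = 2.93 kW.

P ≈ 2.93 kW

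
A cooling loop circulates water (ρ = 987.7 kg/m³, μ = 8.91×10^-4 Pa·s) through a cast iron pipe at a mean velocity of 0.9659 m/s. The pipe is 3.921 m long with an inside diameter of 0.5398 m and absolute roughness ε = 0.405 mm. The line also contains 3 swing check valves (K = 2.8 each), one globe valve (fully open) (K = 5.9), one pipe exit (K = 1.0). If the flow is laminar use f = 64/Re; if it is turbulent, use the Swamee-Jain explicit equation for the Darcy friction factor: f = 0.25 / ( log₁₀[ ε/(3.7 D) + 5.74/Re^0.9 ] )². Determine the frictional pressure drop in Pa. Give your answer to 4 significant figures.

Reynolds number Re = ρVD/μ = 987.7 · 0.9659 · 0.5398 / 0.000891 = 5.78e+05.
Re > 4000 → turbulent. Relative roughness ε/D = 0.000405/0.5398 = 0.00075. Swamee-Jain: f = 0.25/(log₁₀[0.00075/3.7 + 5.74/5.78e+05^0.9])² = 0.25/(log₁₀[0.000203 + 3.74e-05])² = 0.25/(-3.619)² = 0.01908.
Total minor-loss coefficient ΣK = 3·2.8 + 1·5.9 + 1·1 = 15.3.
ΔP = [f·L/D + ΣK]·(ρV²/2) = [0.01908·3.921/0.5398 + 15.3]·(987.7·0.9659²/2) = [0.1386 + 15.3]·460.7 = 7113 Pa.

ΔP ≈ 7113 Pa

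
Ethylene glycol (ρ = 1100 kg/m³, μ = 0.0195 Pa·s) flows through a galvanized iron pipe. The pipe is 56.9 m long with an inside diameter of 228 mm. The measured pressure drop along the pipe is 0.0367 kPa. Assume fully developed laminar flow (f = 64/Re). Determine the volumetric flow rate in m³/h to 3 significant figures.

For laminar flow, f = 64/Re with Re = ρVD/μ, so Darcy-Weisbach reduces to ΔP = 32μLV/D². Solving for V: V = ΔP·D²/(32μL) = 36.7·(0.228)²/(32·0.0195·56.9) = 0.05373 m/s.
Check: Re = ρVD/μ = 1100·0.05373·0.228/0.0195 = 691.1 < 2300, so the laminar assumption holds.
Q = V·A = 0.05373·(π/4·0.228²) = 0.002194 m³/s = 7.90 m³/h.

Q ≈ 7.90 m³/h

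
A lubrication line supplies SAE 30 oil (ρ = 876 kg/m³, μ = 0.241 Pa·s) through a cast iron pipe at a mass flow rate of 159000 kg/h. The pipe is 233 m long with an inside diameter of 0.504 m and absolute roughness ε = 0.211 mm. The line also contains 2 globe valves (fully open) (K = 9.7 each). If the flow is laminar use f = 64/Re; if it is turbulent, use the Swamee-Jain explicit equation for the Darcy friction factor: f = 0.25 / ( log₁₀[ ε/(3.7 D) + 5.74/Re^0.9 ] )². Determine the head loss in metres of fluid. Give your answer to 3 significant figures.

h_f ≈ 0.271 m

ṁ = 159000 kg/h = 159000/3600 = 44.17 kg/s.
A = πD²/4 = π(0.504)²/4 = 0.1995 m²; mean velocity V = ṁ/(ρA) = 44.17/(876 · 0.1995) = 0.2527 m/s.
Reynolds number Re = ρVD/μ = 876 · 0.2527 · 0.504 / 0.241 = 463.
Re < 2300 → laminar flow, so f = 64/Re = 64/463 = 0.1382 (the turbulent correlation is not needed).
Total minor-loss coefficient ΣK = 2·9.7 = 19.4.
ΔP = [f·L/D + ΣK]·(ρV²/2) = [0.1382·233/0.504 + 19.4]·(876·0.2527²/2) = [63.91 + 19.4]·27.97 = 2330 Pa.
Head loss h_f = ΔP/(ρg) = 2330/(876·9.81) = 0.271 m.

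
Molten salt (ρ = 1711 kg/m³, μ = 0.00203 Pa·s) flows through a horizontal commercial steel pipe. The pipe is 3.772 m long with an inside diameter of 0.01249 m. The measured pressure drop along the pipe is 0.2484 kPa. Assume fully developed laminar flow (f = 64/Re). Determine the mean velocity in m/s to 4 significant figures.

For laminar flow, f = 64/Re with Re = ρVD/μ, so Darcy-Weisbach reduces to ΔP = 32μLV/D². Solving for V: V = ΔP·D²/(32μL) = 248.4·(0.01249)²/(32·0.00203·3.772) = 0.1581 m/s.
Check: Re = ρVD/μ = 1711·0.1581·0.01249/0.00203 = 1665 < 2300, so the laminar assumption holds.

V ≈ 0.1581 m/s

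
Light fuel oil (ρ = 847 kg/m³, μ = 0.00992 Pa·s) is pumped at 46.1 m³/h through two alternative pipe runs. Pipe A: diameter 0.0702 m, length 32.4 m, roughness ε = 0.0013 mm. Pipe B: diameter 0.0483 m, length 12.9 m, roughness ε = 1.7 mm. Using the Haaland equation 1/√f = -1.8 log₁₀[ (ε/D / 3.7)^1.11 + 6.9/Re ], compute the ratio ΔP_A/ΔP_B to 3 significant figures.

ΔP_A/ΔP_B ≈ 0.161

Pipe A: V = Q/A = 0.01281/0.00387 = 3.309 m/s; Re = 1.983e+04; ε/D = 1.85e-05; Haaland → f = 0.02583; ΔP_A = f(L/D)(ρV²/2) = 5.526e+04 Pa.
Pipe B: V = Q/A = 0.01281/0.001832 = 6.989 m/s; Re = 2.882e+04; ε/D = 0.0352; Haaland → f = 0.06228; ΔP_B = f(L/D)(ρV²/2) = 3.441e+05 Pa.
ΔP_A/ΔP_B = 5.526e+04/3.441e+05 = 0.161.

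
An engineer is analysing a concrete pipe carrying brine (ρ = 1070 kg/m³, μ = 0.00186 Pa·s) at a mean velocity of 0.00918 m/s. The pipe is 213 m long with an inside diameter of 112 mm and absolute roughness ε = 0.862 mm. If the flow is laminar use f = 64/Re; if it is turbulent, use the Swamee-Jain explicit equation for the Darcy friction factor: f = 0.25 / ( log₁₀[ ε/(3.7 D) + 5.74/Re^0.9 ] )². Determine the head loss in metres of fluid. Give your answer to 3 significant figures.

Reynolds number Re = ρVD/μ = 1070 · 0.00918 · 0.112 / 0.00186 = 591.5.
Re < 2300 → laminar flow, so f = 64/Re = 64/591.5 = 0.1082 (the turbulent correlation is not needed).
Darcy-Weisbach: ΔP = f(L/D)(ρV²/2) = 0.1082·(213/0.112)·(1070·0.00918²/2) = 0.1082·1902·0.04509 = 9.278 Pa.
Head loss h_f = ΔP/(ρg) = 9.278/(1070·9.81) = 8.84×10^-4 m.

h_f ≈ 8.84×10^-4 m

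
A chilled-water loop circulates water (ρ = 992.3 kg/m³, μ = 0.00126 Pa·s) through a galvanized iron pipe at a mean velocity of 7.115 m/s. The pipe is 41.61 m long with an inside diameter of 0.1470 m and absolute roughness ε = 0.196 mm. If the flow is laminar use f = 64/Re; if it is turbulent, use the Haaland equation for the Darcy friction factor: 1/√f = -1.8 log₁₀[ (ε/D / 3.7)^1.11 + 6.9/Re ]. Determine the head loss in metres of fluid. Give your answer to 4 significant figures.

Reynolds number Re = ρVD/μ = 992.3 · 7.115 · 0.147 / 0.00126 = 8.237e+05.
Re > 4000 → turbulent. Relative roughness ε/D = 0.000196/0.147 = 0.00133. Haaland: 1/√f = -1.8 log₁₀[(0.00133/3.7)^1.11 + 6.9/8.237e+05] = -1.8 log₁₀[0.000151 + 8.38e-06] = 6.837, so f = 0.02139.
Darcy-Weisbach: ΔP = f(L/D)(ρV²/2) = 0.02139·(41.61/0.147)·(992.3·7.115²/2) = 0.02139·283.1·2.512e+04 = 1.521e+05 Pa.
Head loss h_f = ΔP/(ρg) = 1.521e+05/(992.3·9.81) = 15.62 m.

h_f ≈ 15.62 m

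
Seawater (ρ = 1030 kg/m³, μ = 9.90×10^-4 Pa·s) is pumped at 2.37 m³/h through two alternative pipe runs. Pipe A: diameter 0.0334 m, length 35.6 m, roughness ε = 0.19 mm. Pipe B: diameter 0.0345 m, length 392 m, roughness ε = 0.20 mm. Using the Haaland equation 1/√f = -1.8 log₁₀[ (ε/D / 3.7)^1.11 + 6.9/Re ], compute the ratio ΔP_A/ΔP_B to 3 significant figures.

ΔP_A/ΔP_B ≈ 0.106

Pipe A: V = Q/A = 0.0006583/0.0008762 = 0.7514 m/s; Re = 2.611e+04; ε/D = 0.00569; Haaland → f = 0.03447; ΔP_A = f(L/D)(ρV²/2) = 1.068e+04 Pa.
Pipe B: V = Q/A = 0.0006583/0.0009348 = 0.7042 m/s; Re = 2.528e+04; ε/D = 0.0058; Haaland → f = 0.03471; ΔP_B = f(L/D)(ρV²/2) = 1.007e+05 Pa.
ΔP_A/ΔP_B = 1.068e+04/1.007e+05 = 0.106.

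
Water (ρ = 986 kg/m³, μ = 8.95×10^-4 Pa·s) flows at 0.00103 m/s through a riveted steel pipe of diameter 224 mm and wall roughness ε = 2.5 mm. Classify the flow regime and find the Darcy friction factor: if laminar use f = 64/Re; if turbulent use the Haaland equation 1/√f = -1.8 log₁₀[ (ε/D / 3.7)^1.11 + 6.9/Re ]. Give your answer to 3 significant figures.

f ≈ 0.252

Re = ρVD/μ = 986·0.00103·0.224/0.000895 = 254.2.
Re < 2300 → laminar, so f = 64/Re = 0.2518 (roughness is irrelevant in laminar flow).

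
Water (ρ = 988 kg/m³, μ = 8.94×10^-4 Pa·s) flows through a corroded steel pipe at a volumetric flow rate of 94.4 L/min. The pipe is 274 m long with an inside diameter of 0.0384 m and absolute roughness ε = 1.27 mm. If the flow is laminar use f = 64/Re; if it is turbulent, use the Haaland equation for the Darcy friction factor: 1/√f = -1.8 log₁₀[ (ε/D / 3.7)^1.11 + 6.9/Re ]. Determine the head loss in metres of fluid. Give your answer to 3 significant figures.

h_f ≈ 40.4 m

Q = 94.4 L/min = 94.4/60000 = 0.001573 m³/s.
Cross-sectional area A = πD²/4 = π(0.0384)²/4 = 0.001158 m²; mean velocity V = Q/A = 0.001573/0.001158 = 1.359 m/s.
Reynolds number Re = ρVD/μ = 988 · 1.359 · 0.0384 / 0.000894 = 5.765e+04.
Re > 4000 → turbulent. Relative roughness ε/D = 0.00127/0.0384 = 0.0331. Haaland: 1/√f = -1.8 log₁₀[(0.0331/3.7)^1.11 + 6.9/5.765e+04] = -1.8 log₁₀[0.00532 + 0.00012] = 4.076, so f = 0.06019.
Darcy-Weisbach: ΔP = f(L/D)(ρV²/2) = 0.06019·(274/0.0384)·(988·1.359²/2) = 0.06019·7135·911.7 = 3.916e+05 Pa.
Head loss h_f = ΔP/(ρg) = 3.916e+05/(988·9.81) = 40.4 m.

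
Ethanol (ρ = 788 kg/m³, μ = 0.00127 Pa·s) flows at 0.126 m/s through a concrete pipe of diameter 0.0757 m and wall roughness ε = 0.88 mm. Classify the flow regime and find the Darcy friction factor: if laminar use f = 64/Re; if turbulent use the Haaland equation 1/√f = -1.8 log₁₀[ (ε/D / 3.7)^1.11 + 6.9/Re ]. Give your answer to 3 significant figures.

f ≈ 0.0475

Re = ρVD/μ = 788·0.126·0.0757/0.00127 = 5918.
Re > 4000 → turbulent. ε/D = 0.00088/0.0757 = 0.0116; Haaland: 1/√f = -1.8 log₁₀[0.00167 + 0.00117] = 4.586, so f = 0.04755.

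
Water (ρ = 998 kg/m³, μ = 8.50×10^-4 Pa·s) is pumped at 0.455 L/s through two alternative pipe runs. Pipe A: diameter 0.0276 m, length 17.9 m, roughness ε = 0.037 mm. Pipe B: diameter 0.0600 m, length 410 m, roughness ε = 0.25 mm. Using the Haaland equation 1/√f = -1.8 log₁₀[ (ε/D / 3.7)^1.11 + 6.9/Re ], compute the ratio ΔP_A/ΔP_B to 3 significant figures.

ΔP_A/ΔP_B ≈ 1.62

Pipe A: V = Q/A = 0.000455/0.0005983 = 0.7605 m/s; Re = 2.464e+04; ε/D = 0.00134; Haaland → f = 0.02726; ΔP_A = f(L/D)(ρV²/2) = 5102 Pa.
Pipe B: V = Q/A = 0.000455/0.002827 = 0.1609 m/s; Re = 1.134e+04; ε/D = 0.00417; Haaland → f = 0.03565; ΔP_B = f(L/D)(ρV²/2) = 3148 Pa.
ΔP_A/ΔP_B = 5102/3148 = 1.62.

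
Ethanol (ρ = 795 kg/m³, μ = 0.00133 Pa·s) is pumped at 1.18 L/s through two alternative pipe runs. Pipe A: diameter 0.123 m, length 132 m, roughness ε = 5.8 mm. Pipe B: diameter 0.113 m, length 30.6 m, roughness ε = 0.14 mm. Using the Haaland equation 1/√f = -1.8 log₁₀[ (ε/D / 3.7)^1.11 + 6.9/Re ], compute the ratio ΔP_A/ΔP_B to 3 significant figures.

Pipe A: V = Q/A = 0.00118/0.01188 = 0.09931 m/s; Re = 7301; ε/D = 0.0472; Haaland → f = 0.07316; ΔP_A = f(L/D)(ρV²/2) = 307.8 Pa.
Pipe B: V = Q/A = 0.00118/0.01003 = 0.1177 m/s; Re = 7947; ε/D = 0.00124; Haaland → f = 0.03436; ΔP_B = f(L/D)(ρV²/2) = 51.21 Pa.
ΔP_A/ΔP_B = 307.8/51.21 = 6.01.

ΔP_A/ΔP_B ≈ 6.01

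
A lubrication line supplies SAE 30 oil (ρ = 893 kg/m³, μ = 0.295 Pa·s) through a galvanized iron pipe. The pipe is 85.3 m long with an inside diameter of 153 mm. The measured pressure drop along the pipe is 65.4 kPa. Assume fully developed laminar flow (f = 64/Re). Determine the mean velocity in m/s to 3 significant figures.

For laminar flow, f = 64/Re with Re = ρVD/μ, so Darcy-Weisbach reduces to ΔP = 32μLV/D². Solving for V: V = ΔP·D²/(32μL) = 6.54e+04·(0.153)²/(32·0.295·85.3) = 1.901 m/s.
Check: Re = ρVD/μ = 893·1.901·0.153/0.295 = 880.6 < 2300, so the laminar assumption holds.

V ≈ 1.90 m/s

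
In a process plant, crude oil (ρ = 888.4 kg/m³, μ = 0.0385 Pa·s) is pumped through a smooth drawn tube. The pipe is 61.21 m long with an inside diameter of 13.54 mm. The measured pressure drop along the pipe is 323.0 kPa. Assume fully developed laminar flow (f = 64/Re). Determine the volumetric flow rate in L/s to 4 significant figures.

For laminar flow, f = 64/Re with Re = ρVD/μ, so Darcy-Weisbach reduces to ΔP = 32μLV/D². Solving for V: V = ΔP·D²/(32μL) = 3.23e+05·(0.01354)²/(32·0.0385·61.21) = 0.7852 m/s.
Check: Re = ρVD/μ = 888.4·0.7852·0.01354/0.0385 = 245.3 < 2300, so the laminar assumption holds.
Q = V·A = 0.7852·(π/4·0.01354²) = 0.0001131 m³/s = 0.1131 L/s.

Q ≈ 0.1131 L/s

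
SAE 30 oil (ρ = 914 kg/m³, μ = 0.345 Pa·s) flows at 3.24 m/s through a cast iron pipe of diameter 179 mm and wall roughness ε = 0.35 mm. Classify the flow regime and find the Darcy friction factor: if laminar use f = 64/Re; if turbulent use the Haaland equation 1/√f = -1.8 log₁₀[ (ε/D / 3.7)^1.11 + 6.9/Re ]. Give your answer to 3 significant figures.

f ≈ 0.0417

Re = ρVD/μ = 914·3.24·0.179/0.345 = 1536.
Re < 2300 → laminar, so f = 64/Re = 0.04165 (roughness is irrelevant in laminar flow).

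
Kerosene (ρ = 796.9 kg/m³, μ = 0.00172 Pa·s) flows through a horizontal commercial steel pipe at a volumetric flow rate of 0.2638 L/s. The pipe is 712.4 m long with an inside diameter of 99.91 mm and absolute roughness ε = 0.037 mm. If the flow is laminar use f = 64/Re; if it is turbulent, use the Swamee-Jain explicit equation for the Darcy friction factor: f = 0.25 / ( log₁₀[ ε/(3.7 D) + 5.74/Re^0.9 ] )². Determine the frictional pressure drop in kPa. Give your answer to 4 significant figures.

ΔP ≈ 0.1322 kPa

Q = 0.2638 L/s = 0.2638/1000 = 0.0002638 m³/s.
Cross-sectional area A = πD²/4 = π(0.09991)²/4 = 0.00784 m²; mean velocity V = Q/A = 0.0002638/0.00784 = 0.03365 m/s.
Reynolds number Re = ρVD/μ = 796.9 · 0.03365 · 0.09991 / 0.00172 = 1558.
Re < 2300 → laminar flow, so f = 64/Re = 64/1558 = 0.04109 (the turbulent correlation is not needed).
Darcy-Weisbach: ΔP = f(L/D)(ρV²/2) = 0.04109·(712.4/0.09991)·(796.9·0.03365²/2) = 0.04109·7130·0.4511 = 132.2 Pa.
ΔP = 132.2 Pa = 0.1322 kPa.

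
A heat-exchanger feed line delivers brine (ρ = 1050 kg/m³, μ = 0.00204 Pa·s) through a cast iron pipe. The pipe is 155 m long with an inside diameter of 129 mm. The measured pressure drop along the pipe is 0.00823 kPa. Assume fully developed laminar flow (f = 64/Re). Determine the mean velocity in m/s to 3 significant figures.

For laminar flow, f = 64/Re with Re = ρVD/μ, so Darcy-Weisbach reduces to ΔP = 32μLV/D². Solving for V: V = ΔP·D²/(32μL) = 8.23·(0.129)²/(32·0.00204·155) = 0.01354 m/s.
Check: Re = ρVD/μ = 1050·0.01354·0.129/0.00204 = 898.7 < 2300, so the laminar assumption holds.

V ≈ 0.0135 m/s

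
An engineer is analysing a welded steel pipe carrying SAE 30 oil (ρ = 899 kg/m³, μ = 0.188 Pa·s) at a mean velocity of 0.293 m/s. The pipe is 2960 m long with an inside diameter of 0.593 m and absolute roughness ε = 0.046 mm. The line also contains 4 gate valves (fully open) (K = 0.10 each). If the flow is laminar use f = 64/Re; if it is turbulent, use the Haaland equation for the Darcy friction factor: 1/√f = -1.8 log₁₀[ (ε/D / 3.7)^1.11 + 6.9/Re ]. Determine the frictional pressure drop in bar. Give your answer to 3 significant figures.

Reynolds number Re = ρVD/μ = 899 · 0.293 · 0.593 / 0.188 = 830.9.
Re < 2300 → laminar flow, so f = 64/Re = 64/830.9 = 0.07703 (the turbulent correlation is not needed).
Total minor-loss coefficient ΣK = 4·0.1 = 0.4.
ΔP = [f·L/D + ΣK]·(ρV²/2) = [0.07703·2960/0.593 + 0.4]·(899·0.293²/2) = [384.5 + 0.4]·38.59 = 1.485e+04 Pa.
ΔP = 1.485e+04 Pa = 0.149 bar.

ΔP ≈ 0.149 bar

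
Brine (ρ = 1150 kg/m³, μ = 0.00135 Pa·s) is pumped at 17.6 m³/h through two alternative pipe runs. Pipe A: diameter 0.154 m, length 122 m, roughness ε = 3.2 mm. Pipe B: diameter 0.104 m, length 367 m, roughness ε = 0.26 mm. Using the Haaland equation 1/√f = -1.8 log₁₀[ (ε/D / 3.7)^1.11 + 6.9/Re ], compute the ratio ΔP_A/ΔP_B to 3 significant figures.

Pipe A: V = Q/A = 0.004889/0.01863 = 0.2625 m/s; Re = 3.443e+04; ε/D = 0.0208; Haaland → f = 0.05053; ΔP_A = f(L/D)(ρV²/2) = 1586 Pa.
Pipe B: V = Q/A = 0.004889/0.008495 = 0.5755 m/s; Re = 5.099e+04; ε/D = 0.0025; Haaland → f = 0.02736; ΔP_B = f(L/D)(ρV²/2) = 1.839e+04 Pa.
ΔP_A/ΔP_B = 1586/1.839e+04 = 0.0862.

ΔP_A/ΔP_B ≈ 0.0862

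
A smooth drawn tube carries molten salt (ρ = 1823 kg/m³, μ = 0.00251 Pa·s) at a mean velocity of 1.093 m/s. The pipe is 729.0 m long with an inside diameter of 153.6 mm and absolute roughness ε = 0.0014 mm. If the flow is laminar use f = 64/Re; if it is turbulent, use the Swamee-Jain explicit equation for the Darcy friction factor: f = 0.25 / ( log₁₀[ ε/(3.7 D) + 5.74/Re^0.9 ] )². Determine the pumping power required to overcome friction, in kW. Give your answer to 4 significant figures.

P ≈ 1.801 kW

Reynolds number Re = ρVD/μ = 1823 · 1.093 · 0.1536 / 0.00251 = 1.219e+05.
Re > 4000 → turbulent. Relative roughness ε/D = 1.4e-06/0.1536 = 9.11e-06. Swamee-Jain: f = 0.25/(log₁₀[9.11e-06/3.7 + 5.74/1.219e+05^0.9])² = 0.25/(log₁₀[2.46e-06 + 0.000152])² = 0.25/(-3.812)² = 0.01721.
Darcy-Weisbach: ΔP = f(L/D)(ρV²/2) = 0.01721·(729/0.1536)·(1823·1.093²/2) = 0.01721·4746·1089 = 8.893e+04 Pa.
Q = V·A = 1.093·0.01853 = 0.02025 m³/s.
Pumping power P = QΔP = 0.02025·8.893e+04 = 1801.1 W = 1.801 kW.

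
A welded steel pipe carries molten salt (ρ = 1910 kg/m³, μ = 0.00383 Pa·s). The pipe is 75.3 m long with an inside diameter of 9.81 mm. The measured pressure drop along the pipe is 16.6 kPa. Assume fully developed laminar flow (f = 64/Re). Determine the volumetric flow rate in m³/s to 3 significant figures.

Q ≈ 1.31×10^-5 m³/s

For laminar flow, f = 64/Re with Re = ρVD/μ, so Darcy-Weisbach reduces to ΔP = 32μLV/D². Solving for V: V = ΔP·D²/(32μL) = 1.66e+04·(0.00981)²/(32·0.00383·75.3) = 0.1731 m/s.
Check: Re = ρVD/μ = 1910·0.1731·0.00981/0.00383 = 846.8 < 2300, so the laminar assumption holds.
Q = V·A = 0.1731·(π/4·0.00981²) = 1.308e-05 m³/s = 1.31×10^-5 m³/s.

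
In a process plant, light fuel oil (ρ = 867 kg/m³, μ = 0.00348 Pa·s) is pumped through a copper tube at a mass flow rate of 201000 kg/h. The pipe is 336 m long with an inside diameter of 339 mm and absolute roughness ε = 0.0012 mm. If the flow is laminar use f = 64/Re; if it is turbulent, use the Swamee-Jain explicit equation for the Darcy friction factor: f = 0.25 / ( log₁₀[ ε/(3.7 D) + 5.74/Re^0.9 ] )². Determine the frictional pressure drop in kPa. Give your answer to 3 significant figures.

ṁ = 201000 kg/h = 201000/3600 = 55.83 kg/s.
A = πD²/4 = π(0.339)²/4 = 0.09026 m²; mean velocity V = ṁ/(ρA) = 55.83/(867 · 0.09026) = 0.7135 m/s.
Reynolds number Re = ρVD/μ = 867 · 0.7135 · 0.339 / 0.00348 = 6.026e+04.
Re > 4000 → turbulent. Relative roughness ε/D = 1.2e-06/0.339 = 3.54e-06. Swamee-Jain: f = 0.25/(log₁₀[3.54e-06/3.7 + 5.74/6.026e+04^0.9])² = 0.25/(log₁₀[9.57e-07 + 0.000286])² = 0.25/(-3.542)² = 0.01993.
Darcy-Weisbach: ΔP = f(L/D)(ρV²/2) = 0.01993·(336/0.339)·(867·0.7135²/2) = 0.01993·991.2·220.7 = 4359 Pa.
ΔP = 4359 Pa = 4.36 kPa.

ΔP ≈ 4.36 kPa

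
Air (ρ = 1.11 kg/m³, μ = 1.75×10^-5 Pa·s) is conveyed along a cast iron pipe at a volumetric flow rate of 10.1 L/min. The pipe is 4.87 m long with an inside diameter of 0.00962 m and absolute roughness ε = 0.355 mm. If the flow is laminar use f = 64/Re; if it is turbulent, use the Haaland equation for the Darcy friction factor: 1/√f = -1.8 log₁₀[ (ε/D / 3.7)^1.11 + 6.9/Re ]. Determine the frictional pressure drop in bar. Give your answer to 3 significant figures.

ΔP ≈ 6.82×10^-4 bar

Q = 10.1 L/min = 10.1/60000 = 0.0001683 m³/s.
Cross-sectional area A = πD²/4 = π(0.00962)²/4 = 7.268e-05 m²; mean velocity V = Q/A = 0.0001683/7.268e-05 = 2.316 m/s.
Reynolds number Re = ρVD/μ = 1.11 · 2.316 · 0.00962 / 1.75e-05 = 1413.
Re < 2300 → laminar flow, so f = 64/Re = 64/1413 = 0.04529 (the turbulent correlation is not needed).
Darcy-Weisbach: ΔP = f(L/D)(ρV²/2) = 0.04529·(4.87/0.00962)·(1.11·2.316²/2) = 0.04529·506.2·2.977 = 68.25 Pa.
ΔP = 68.25 Pa = 6.82×10^-4 bar.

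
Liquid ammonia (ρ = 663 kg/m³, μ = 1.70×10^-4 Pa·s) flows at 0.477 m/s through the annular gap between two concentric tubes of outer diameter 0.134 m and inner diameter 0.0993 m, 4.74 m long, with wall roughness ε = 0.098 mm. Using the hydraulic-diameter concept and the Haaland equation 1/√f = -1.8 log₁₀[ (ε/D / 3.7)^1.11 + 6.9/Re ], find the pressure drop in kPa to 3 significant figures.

ΔP ≈ 0.284 kPa

Hydraulic diameter D_h = 4A/P = D_o - D_i = 0.134 - 0.0993 = 0.0347 m.
Re = ρVD_h/μ = 663·0.477·0.0347/0.00017 = 6.455e+04.
ε/D_h = 9.8e-05/0.0347 = 0.00282; Haaland gives 1/√f = -1.8 log₁₀[0.000347+0.000107] = 6.018, so f = 0.02761.
ΔP = f(L/D_h)(ρV²/2) = 0.02761·4.74/0.0347·75.43 = 284.5 Pa.
ΔP = 0.284 kPa.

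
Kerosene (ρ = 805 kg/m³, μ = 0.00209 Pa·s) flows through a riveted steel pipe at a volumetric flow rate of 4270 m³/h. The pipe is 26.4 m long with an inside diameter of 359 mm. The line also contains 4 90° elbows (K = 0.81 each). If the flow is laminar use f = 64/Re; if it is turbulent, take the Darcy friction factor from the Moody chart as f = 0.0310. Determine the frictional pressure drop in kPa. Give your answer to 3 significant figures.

Q = 4270 m³/h = 4270/3600 = 1.186 m³/s.
Cross-sectional area A = πD²/4 = π(0.359)²/4 = 0.1012 m²; mean velocity V = Q/A = 1.186/0.1012 = 11.72 m/s.
Reynolds number Re = ρVD/μ = 805 · 11.72 · 0.359 / 0.00209 = 1.62e+06.
Re > 4000 → turbulent; use the Moody-chart value f = 0.0310.
Total minor-loss coefficient ΣK = 4·0.81 = 3.24.
ΔP = [f·L/D + ΣK]·(ρV²/2) = [0.031·26.4/0.359 + 3.24]·(805·11.72²/2) = [2.28 + 3.24]·5.527e+04 = 3.051e+05 Pa.
ΔP = 3.051e+05 Pa = 305 kPa.

ΔP ≈ 305 kPa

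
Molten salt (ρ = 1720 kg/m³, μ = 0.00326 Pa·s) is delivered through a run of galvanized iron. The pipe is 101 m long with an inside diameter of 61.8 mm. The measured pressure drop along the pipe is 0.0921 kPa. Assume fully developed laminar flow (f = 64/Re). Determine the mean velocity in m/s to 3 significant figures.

For laminar flow, f = 64/Re with Re = ρVD/μ, so Darcy-Weisbach reduces to ΔP = 32μLV/D². Solving for V: V = ΔP·D²/(32μL) = 92.1·(0.0618)²/(32·0.00326·101) = 0.03338 m/s.
Check: Re = ρVD/μ = 1720·0.03338·0.0618/0.00326 = 1089 < 2300, so the laminar assumption holds.

V ≈ 0.0334 m/s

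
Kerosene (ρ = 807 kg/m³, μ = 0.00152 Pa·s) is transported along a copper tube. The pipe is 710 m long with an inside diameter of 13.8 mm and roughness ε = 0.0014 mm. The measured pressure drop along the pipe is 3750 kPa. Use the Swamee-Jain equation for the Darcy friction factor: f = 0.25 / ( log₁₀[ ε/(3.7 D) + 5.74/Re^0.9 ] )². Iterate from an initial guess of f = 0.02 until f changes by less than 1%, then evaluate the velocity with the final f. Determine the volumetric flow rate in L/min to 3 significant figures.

Q ≈ 23.5 L/min

Rearranging Darcy-Weisbach: V = √(2·ΔP·D/(f·L·ρ)). With ε/D = 1.4e-06/0.0138 = 0.000101, iterate starting from f = 0.02:
  f = 0.02 → V = √(2·3.75e+06·0.0138/(0.02·710·807)) = 3.005 m/s; Re = ρVD/μ = 2.202e+04; f → 0.02547
  f = 0.02547 → V = 2.663 m/s; Re = 1.951e+04; f → 0.02622
  f = 0.02622 → V = 2.625 m/s; Re = 1.923e+04; f → 0.02632
Converged (Δf/f < 1%). With the final f = 0.02632: V = √(2·3.75e+06·0.0138/(0.02632·710·807)) = 2.62 m/s.
Q = V·A = 2.62·(π/4·0.0138²) = 0.0003918 m³/s = 23.5 L/min.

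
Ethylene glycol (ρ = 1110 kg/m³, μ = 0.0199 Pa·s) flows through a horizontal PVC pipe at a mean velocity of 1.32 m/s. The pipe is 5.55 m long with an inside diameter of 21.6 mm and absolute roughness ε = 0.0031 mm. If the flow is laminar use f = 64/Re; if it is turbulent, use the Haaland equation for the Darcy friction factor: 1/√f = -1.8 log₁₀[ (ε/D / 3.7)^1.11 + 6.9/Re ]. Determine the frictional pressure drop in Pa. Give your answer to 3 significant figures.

Reynolds number Re = ρVD/μ = 1110 · 1.32 · 0.0216 / 0.0199 = 1590.
Re < 2300 → laminar flow, so f = 64/Re = 64/1590 = 0.04024 (the turbulent correlation is not needed).
Darcy-Weisbach: ΔP = f(L/D)(ρV²/2) = 0.04024·(5.55/0.0216)·(1110·1.32²/2) = 0.04024·256.9·967 = 9999 Pa.

ΔP ≈ 10000 Pa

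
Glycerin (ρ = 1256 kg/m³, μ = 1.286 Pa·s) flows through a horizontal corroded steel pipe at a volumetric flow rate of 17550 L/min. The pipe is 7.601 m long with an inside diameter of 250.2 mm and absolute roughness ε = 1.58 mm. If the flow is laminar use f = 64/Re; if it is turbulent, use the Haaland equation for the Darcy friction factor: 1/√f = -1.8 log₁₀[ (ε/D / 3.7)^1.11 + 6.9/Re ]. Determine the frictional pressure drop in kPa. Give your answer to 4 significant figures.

ΔP ≈ 29.73 kPa

Q = 17550 L/min = 17550/60000 = 0.2925 m³/s.
Cross-sectional area A = πD²/4 = π(0.2502)²/4 = 0.04917 m²; mean velocity V = Q/A = 0.2925/0.04917 = 5.949 m/s.
Reynolds number Re = ρVD/μ = 1256 · 5.949 · 0.2502 / 1.29 = 1454.
Re < 2300 → laminar flow, so f = 64/Re = 64/1454 = 0.04402 (the turbulent correlation is not needed).
Darcy-Weisbach: ΔP = f(L/D)(ρV²/2) = 0.04402·(7.601/0.2502)·(1256·5.949²/2) = 0.04402·30.38·2.223e+04 = 2.973e+04 Pa.
ΔP = 2.973e+04 Pa = 29.73 kPa.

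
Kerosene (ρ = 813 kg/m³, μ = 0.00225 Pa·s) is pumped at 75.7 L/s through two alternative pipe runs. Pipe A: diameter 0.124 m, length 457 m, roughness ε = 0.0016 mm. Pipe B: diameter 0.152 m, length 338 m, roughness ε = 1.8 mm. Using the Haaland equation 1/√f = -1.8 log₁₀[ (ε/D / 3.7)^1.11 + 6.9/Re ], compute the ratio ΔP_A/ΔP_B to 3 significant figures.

Pipe A: V = Q/A = 0.0757/0.01208 = 6.268 m/s; Re = 2.809e+05; ε/D = 1.29e-05; Haaland → f = 0.01462; ΔP_A = f(L/D)(ρV²/2) = 8.607e+05 Pa.
Pipe B: V = Q/A = 0.0757/0.01815 = 4.172 m/s; Re = 2.291e+05; ε/D = 0.0118; Haaland → f = 0.04047; ΔP_B = f(L/D)(ρV²/2) = 6.367e+05 Pa.
ΔP_A/ΔP_B = 8.607e+05/6.367e+05 = 1.35.

ΔP_A/ΔP_B ≈ 1.35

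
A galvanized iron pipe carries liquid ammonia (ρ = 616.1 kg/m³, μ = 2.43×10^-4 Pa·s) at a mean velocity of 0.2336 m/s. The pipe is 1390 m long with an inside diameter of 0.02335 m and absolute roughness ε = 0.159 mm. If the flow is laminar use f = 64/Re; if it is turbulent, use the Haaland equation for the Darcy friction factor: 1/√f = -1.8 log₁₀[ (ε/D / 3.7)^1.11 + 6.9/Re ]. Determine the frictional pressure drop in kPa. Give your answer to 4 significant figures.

ΔP ≈ 38.08 kPa

Reynolds number Re = ρVD/μ = 616.1 · 0.2336 · 0.02335 / 0.000243 = 1.383e+04.
Re > 4000 → turbulent. Relative roughness ε/D = 0.000159/0.02335 = 0.00681. Haaland: 1/√f = -1.8 log₁₀[(0.00681/3.7)^1.11 + 6.9/1.383e+04] = -1.8 log₁₀[0.000921 + 0.000499] = 5.126, so f = 0.03806.
Darcy-Weisbach: ΔP = f(L/D)(ρV²/2) = 0.03806·(1390/0.02335)·(616.1·0.2336²/2) = 0.03806·5.953e+04·16.81 = 3.808e+04 Pa.
ΔP = 3.808e+04 Pa = 38.08 kPa.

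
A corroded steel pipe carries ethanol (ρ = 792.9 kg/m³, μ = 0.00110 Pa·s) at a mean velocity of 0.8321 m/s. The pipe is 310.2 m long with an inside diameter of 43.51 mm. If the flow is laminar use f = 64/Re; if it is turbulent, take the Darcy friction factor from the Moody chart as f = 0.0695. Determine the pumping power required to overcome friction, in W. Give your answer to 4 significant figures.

P ≈ 168.3 W

Reynolds number Re = ρVD/μ = 792.9 · 0.8321 · 0.04351 / 0.0011 = 2.61e+04.
Re > 4000 → turbulent; use the Moody-chart value f = 0.0695.
Darcy-Weisbach: ΔP = f(L/D)(ρV²/2) = 0.0695·(310.2/0.04351)·(792.9·0.8321²/2) = 0.0695·7129·274.5 = 1.36e+05 Pa.
Q = V·A = 0.8321·0.001487 = 0.001237 m³/s.
Pumping power P = QΔP = 0.001237·1.36e+05 = 168.28 W = 168.3 W.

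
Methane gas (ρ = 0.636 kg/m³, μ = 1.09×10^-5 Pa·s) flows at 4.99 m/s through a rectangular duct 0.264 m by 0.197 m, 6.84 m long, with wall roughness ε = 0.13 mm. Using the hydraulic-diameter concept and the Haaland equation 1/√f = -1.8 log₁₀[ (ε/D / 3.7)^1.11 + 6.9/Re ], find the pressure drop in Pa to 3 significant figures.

ΔP ≈ 5.17 Pa

Hydraulic diameter D_h = 4A/P = 4·(0.264·0.197)/(2·(0.264+0.197)) = 0.208/0.922 = 0.2256 m.
Re = ρVD_h/μ = 0.636·4.99·0.2256/1.09e-05 = 6.569e+04.
ε/D_h = 0.00013/0.2256 = 0.000576; Haaland gives 1/√f = -1.8 log₁₀[5.94e-05+0.000105] = 6.811, so f = 0.02155.
ΔP = f(L/D_h)(ρV²/2) = 0.02155·6.84/0.2256·7.918 = 5.174 Pa.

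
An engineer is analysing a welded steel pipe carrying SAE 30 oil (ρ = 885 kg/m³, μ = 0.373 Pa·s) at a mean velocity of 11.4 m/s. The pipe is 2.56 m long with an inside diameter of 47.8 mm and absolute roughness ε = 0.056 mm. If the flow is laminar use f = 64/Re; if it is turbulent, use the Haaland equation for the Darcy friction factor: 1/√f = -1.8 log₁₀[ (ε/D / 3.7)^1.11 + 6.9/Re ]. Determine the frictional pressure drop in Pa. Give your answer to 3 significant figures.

Reynolds number Re = ρVD/μ = 885 · 11.4 · 0.0478 / 0.373 = 1293.
Re < 2300 → laminar flow, so f = 64/Re = 64/1293 = 0.0495 (the turbulent correlation is not needed).
Darcy-Weisbach: ΔP = f(L/D)(ρV²/2) = 0.0495·(2.56/0.0478)·(885·11.4²/2) = 0.0495·53.56·5.751e+04 = 1.525e+05 Pa.

ΔP ≈ 152000 Pa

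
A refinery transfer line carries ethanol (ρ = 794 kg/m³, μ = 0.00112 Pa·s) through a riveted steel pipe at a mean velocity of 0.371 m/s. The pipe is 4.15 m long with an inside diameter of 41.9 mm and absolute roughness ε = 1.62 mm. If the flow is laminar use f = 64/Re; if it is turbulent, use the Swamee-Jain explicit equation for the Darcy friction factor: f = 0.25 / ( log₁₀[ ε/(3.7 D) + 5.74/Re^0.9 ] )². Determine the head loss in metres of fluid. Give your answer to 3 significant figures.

h_f ≈ 0.0467 m

Reynolds number Re = ρVD/μ = 794 · 0.371 · 0.0419 / 0.00112 = 1.102e+04.
Re > 4000 → turbulent. Relative roughness ε/D = 0.00162/0.0419 = 0.0387. Swamee-Jain: f = 0.25/(log₁₀[0.0387/3.7 + 5.74/1.102e+04^0.9])² = 0.25/(log₁₀[0.0104 + 0.00132])² = 0.25/(-1.929)² = 0.06717.
Darcy-Weisbach: ΔP = f(L/D)(ρV²/2) = 0.06717·(4.15/0.0419)·(794·0.371²/2) = 0.06717·99.05·54.64 = 363.5 Pa.
Head loss h_f = ΔP/(ρg) = 363.5/(794·9.81) = 0.0467 m.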